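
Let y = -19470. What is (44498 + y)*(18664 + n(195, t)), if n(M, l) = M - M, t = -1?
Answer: 467122592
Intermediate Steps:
n(M, l) = 0
(44498 + y)*(18664 + n(195, t)) = (44498 - 19470)*(18664 + 0) = 25028*18664 = 467122592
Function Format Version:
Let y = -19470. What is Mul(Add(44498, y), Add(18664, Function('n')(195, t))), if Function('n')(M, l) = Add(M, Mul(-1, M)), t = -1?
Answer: 467122592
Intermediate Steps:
Function('n')(M, l) = 0
Mul(Add(44498, y), Add(18664, Function('n')(195, t))) = Mul(Add(44498, -19470), Add(18664, 0)) = Mul(25028, 18664) = 467122592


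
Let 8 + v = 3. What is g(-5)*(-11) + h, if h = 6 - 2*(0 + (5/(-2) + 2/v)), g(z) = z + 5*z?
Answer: 1709/5 ≈ 341.80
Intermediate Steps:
v = -5 (v = -8 + 3 = -5)
g(z) = 6*z
h = 59/5 (h = 6 - 2*(0 + (5/(-2) + 2/(-5))) = 6 - 2*(0 + (5*(-½) + 2*(-⅕))) = 6 - 2*(0 + (-5/2 - ⅖)) = 6 - 2*(0 - 29/10) = 6 - 2*(-29)/10 = 6 - 1*(-29/5) = 6 + 29/5 = 59/5 ≈ 11.800)
g(-5)*(-11) + h = (6*(-5))*(-11) + 59/5 = -30*(-11) + 59/5 = 330 + 59/5 = 1709/5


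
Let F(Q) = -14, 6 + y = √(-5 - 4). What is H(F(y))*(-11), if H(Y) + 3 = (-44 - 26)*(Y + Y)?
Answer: -21527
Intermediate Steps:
y = -6 + 3*I (y = -6 + √(-5 - 4) = -6 + √(-9) = -6 + 3*I ≈ -6.0 + 3.0*I)
H(Y) = -3 - 140*Y (H(Y) = -3 + (-44 - 26)*(Y + Y) = -3 - 140*Y)
H(F(y))*(-11) = (-3 - 140*(-14))*(-11) = (-3 + 1960)*(-11) = 1957*(-11) = -21527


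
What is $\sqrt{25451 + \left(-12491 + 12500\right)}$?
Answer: $2 \sqrt{6365} \approx 159.56$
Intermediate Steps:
$\sqrt{25451 + \left(-12491 + 12500\right)} = \sqrt{25451 + 9} = \sqrt{25460} = 2 \sqrt{6365}$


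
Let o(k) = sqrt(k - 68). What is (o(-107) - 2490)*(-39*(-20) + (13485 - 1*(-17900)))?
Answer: -80090850 + 160825*I*sqrt(7) ≈ -8.0091e+7 + 4.255e+5*I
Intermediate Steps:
o(k) = sqrt(-68 + k)
(o(-107) - 2490)*(-39*(-20) + (13485 - 1*(-17900))) = (sqrt(-68 - 107) - 2490)*(-39*(-20) + (13485 - 1*(-17900))) = (sqrt(-175) - 2490)*(780 + (13485 + 17900)) = (5*I*sqrt(7) - 2490)*(780 + 31385) = (-2490 + 5*I*sqrt(7))*32165 = -80090850 + 160825*I*sqrt(7)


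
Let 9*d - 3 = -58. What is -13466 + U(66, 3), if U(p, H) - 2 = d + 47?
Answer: -120808/9 ≈ -13423.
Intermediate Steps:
d = -55/9 (d = 1/3 + (1/9)*(-58) = 1/3 - 58/9 = -55/9 ≈ -6.1111)
U(p, H) = 386/9 (U(p, H) = 2 + (-55/9 + 47) = 2 + 368/9 = 386/9)
-13466 + U(66, 3) = -13466 + 386/9 = -120808/9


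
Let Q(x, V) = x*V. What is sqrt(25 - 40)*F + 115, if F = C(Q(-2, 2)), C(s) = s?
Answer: 115 - 4*I*sqrt(15) ≈ 115.0 - 15.492*I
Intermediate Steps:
Q(x, V) = V*x
F = -4 (F = 2*(-2) = -4)
sqrt(25 - 40)*F + 115 = sqrt(25 - 40)*(-4) + 115 = sqrt(-15)*(-4) + 115 = (I*sqrt(15))*(-4) + 115 = -4*I*sqrt(15) + 115 = 115 - 4*I*sqrt(15)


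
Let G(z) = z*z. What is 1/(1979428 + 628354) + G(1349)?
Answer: 4745644291383/2607782 ≈ 1.8198e+6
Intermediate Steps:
G(z) = z²
1/(1979428 + 628354) + G(1349) = 1/(1979428 + 628354) + 1349² = 1/2607782 + 1819801 = 4745644291383/2607782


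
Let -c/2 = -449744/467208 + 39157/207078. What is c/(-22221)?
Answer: -3118234349/44788507896573 ≈ -6.9621e-5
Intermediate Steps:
c = 3118234349/2015593713 (c = -2*(-449744/467208 + 39157/207078) = -2*(-449744*1/467208 + 39157*(1/207078)) = -2*(-56218/58401 + 39157/207078) = -2*(-3118234349/4031187426) = 3118234349/2015593713 ≈ 1.5471)
c/(-22221) = (3118234349/2015593713)/(-22221) = (3118234349/2015593713)*(-1/22221) = -3118234349/44788507896573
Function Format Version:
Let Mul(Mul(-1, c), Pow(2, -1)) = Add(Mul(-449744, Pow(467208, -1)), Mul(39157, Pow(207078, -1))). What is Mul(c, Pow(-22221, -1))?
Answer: Rational(-3118234349, 44788507896573) ≈ -6.9621e-5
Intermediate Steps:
c = Rational(3118234349, 2015593713) (c = Mul(-2, Add(Mul(-449744, Pow(467208, -1)), Mul(39157, Pow(207078, -1)))) = Mul(-2, Add(Mul(-449744, Rational(1, 467208)), Mul(39157, Rational(1, 207078)))) = Mul(-2, Add(Rational(-56218, 58401), Rational(39157, 207078))) = Mul(-2, Rational(-3118234349, 4031187426)) = Rational(3118234349, 2015593713) ≈ 1.5471)
Mul(c, Pow(-22221, -1)) = Mul(Rational(3118234349, 2015593713), Pow(-22221, -1)) = Mul(Rational(3118234349, 2015593713), Rational(-1, 22221)) = Rational(-3118234349, 44788507896573)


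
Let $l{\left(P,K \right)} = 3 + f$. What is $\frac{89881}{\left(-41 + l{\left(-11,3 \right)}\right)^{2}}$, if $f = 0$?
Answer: $\frac{89881}{1444} \approx 62.244$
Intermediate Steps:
$l{\left(P,K \right)} = 3$ ($l{\left(P,K \right)} = 3 + 0 = 3$)
$\frac{89881}{\left(-41 + l{\left(-11,3 \right)}\right)^{2}} = \frac{89881}{\left(-41 + 3\right)^{2}} = \frac{89881}{\left(-38\right)^{2}} = \frac{89881}{1444}$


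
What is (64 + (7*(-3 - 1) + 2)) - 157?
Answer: -119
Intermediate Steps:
(64 + (7*(-3 - 1) + 2)) - 157 = (64 + (7*(-4) + 2)) - 157 = (64 + (-28 + 2)) - 157 = (64 - 26) - 157 = 38 - 157 = -119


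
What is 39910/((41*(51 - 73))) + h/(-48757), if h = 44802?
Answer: -993151637/21989407 ≈ -45.165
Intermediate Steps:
39910/((41*(51 - 73))) + h/(-48757) = 39910/((41*(51 - 73))) + 44802/(-48757) = 39910/((41*(-22))) + 44802*(-1/48757) = 39910/(-902) - 44802/48757 = 39910*(-1/902) - 44802/48757 = -19955/451 - 44802/48757 = -993151637/21989407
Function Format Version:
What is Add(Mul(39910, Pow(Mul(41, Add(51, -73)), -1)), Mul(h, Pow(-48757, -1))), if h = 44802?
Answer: Rational(-993151637, 21989407) ≈ -45.165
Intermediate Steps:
Add(Mul(39910, Pow(Mul(41, Add(51, -73)), -1)), Mul(h, Pow(-48757, -1))) = Add(Mul(39910, Pow(Mul(41, Add(51, -73)), -1)), Mul(44802, Pow(-48757, -1))) = Add(Mul(39910, Pow(Mul(41, -22), -1)), Mul(44802, Rational(-1, 48757))) = Add(Mul(39910, Pow(-902, -1)), Rational(-44802, 48757)) = Add(Mul(39910, Rational(-1, 902)), Rational(-44802, 48757)) = Add(Rational(-19955, 451), Rational(-44802, 48757)) = Rational(-993151637, 21989407)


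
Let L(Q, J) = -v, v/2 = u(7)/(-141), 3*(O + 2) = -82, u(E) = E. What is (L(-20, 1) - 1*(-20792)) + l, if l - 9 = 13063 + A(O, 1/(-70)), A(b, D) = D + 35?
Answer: 334583969/9870 ≈ 33899.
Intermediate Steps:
O = -88/3 (O = -2 + (⅓)*(-82) = -2 - 82/3 = -88/3 ≈ -29.333)
v = -14/141 (v = 2*(7/(-141)) = 2*(7*(-1/141)) = 2*(-7/141) = -14/141 ≈ -0.099291)
A(b, D) = 35 + D
L(Q, J) = 14/141 (L(Q, J) = -1*(-14/141) = 14/141)
l = 917489/70 (l = 9 + (13063 + (35 + 1/(-70))) = 9 + (13063 + (35 - 1/70)) = 9 + (13063 + 2449/70) = 9 + 916859/70 = 917489/70 ≈ 13107.)
(L(-20, 1) - 1*(-20792)) + l = (14/141 - 1*(-20792)) + 917489/70 = (14/141 + 20792) + 917489/70 = 2931686/141 + 917489/70 = 334583969/9870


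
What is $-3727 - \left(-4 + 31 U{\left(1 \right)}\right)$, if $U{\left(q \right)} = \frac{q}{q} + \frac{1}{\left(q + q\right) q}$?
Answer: $- \frac{7539}{2} \approx -3769.5$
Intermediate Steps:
$U{\left(q \right)} = 1 + \frac{1}{2 q^{2}}$ ($U{\left(q \right)} = 1 + \frac{1}{2 q q} = 1 + \frac{\frac{1}{2} \frac{1}{q}}{q} = 1 + \frac{1}{2 q^{2}}$)
$-3727 - \left(-4 + 31 U{\left(1 \right)}\right) = -3727 + \left(4 - 31 \left(1 + \frac{1}{2 \cdot 1}\right)\right) = -3727 + \left(4 - 31 \left(1 + \frac{1}{2} \cdot 1\right)\right) = -3727 + \left(4 - 31 \left(1 + \frac{1}{2}\right)\right) = -3727 + \left(4 - \frac{93}{2}\right) = -3727 - \frac{85}{2} = - \frac{7539}{2}$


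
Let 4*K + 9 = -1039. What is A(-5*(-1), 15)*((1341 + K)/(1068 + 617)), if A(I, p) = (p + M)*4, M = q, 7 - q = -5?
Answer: 116532/1685 ≈ 69.158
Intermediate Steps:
q = 12 (q = 7 - 1*(-5) = 7 + 5 = 12)
K = -262 (K = -9/4 + (¼)*(-1039) = -9/4 - 1039/4 = -262)
M = 12
A(I, p) = 48 + 4*p (A(I, p) = (p + 12)*4 = (12 + p)*4 = 48 + 4*p)
A(-5*(-1), 15)*((1341 + K)/(1068 + 617)) = (48 + 4*15)*((1341 - 262)/(1068 + 617)) = (48 + 60)*(1079/1685) = 108*(1079*(1/1685)) = 108*(1079/1685) = 116532/1685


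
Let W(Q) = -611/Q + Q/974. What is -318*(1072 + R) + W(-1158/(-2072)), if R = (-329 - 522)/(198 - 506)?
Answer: -2203518858554705/6426728616 ≈ -3.4287e+5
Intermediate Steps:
W(Q) = -611/Q + Q/974 (W(Q) = -611/Q + Q*(1/974) = -611/Q + Q/974)
R = 851/308 (R = -851/(-308) = -851*(-1/308) = 851/308 ≈ 2.7630)
-318*(1072 + R) + W(-1158/(-2072)) = -318*(1072 + 851/308) + (-611/((-1158/(-2072))) + (-1158/(-2072))/974) = -318*331027/308 + (-611/((-1158*(-1/2072))) + (-1158*(-1/2072))/974) = -52633293/154 + (-611/579/1036 + (1/974)*(579/1036)) = -52633293/154 + (-611*1036/579 + 579/1009064) = -52633293/154 + (-632996/579 + 579/1009064) = -52633293/154 - 638733140503/584248056 = -2203518858554705/6426728616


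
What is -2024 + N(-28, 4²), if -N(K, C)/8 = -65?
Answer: -1504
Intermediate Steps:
N(K, C) = 520 (N(K, C) = -8*(-65) = 520)
-2024 + N(-28, 4²) = -2024 + 520 = -1504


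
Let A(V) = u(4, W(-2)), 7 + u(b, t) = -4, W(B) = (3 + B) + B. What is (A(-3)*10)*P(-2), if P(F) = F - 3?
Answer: 550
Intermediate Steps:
P(F) = -3 + F
W(B) = 3 + 2*B
u(b, t) = -11 (u(b, t) = -7 - 4 = -11)
A(V) = -11
(A(-3)*10)*P(-2) = (-11*10)*(-3 - 2) = -110*(-5) = 550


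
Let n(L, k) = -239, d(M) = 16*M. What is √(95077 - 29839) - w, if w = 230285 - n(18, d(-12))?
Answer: -230524 + √65238 ≈ -2.3027e+5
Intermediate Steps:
w = 230524 (w = 230285 - 1*(-239) = 230285 + 239 = 230524)
√(95077 - 29839) - w = √(95077 - 29839) - 1*230524 = √65238 - 230524 = -230524 + √65238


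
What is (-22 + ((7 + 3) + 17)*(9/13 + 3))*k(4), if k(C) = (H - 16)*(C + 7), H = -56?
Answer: -799920/13 ≈ -61532.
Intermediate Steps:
k(C) = -504 - 72*C (k(C) = (-56 - 16)*(C + 7) = -72*(7 + C) = -504 - 72*C)
(-22 + ((7 + 3) + 17)*(9/13 + 3))*k(4) = (-22 + ((7 + 3) + 17)*(9/13 + 3))*(-504 - 72*4) = (-22 + (10 + 17)*(9*(1/13) + 3))*(-504 - 288) = (-22 + 27*(9/13 + 3))*(-792) = (-22 + 27*(48/13))*(-792) = (-22 + 1296/13)*(-792) = (1010/13)*(-792) = -799920/13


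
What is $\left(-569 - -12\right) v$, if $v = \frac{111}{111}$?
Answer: $-557$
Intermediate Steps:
$v = 1$ ($v = 111 \cdot \frac{1}{111} = 1$)
$\left(-569 - -12\right) v = \left(-569 - -12\right) 1 = \left(-569 + 12\right) 1 = \left(-557\right) 1 = -557$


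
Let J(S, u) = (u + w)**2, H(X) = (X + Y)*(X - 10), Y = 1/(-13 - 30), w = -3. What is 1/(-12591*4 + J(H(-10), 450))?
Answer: 1/149445 ≈ 6.6914e-6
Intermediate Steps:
Y = -1/43 (Y = 1/(-43) = -1/43 ≈ -0.023256)
H(X) = (-10 + X)*(-1/43 + X) (H(X) = (X - 1/43)*(X - 10) = (-1/43 + X)*(-10 + X) = (-10 + X)*(-1/43 + X))
J(S, u) = (-3 + u)**2 (J(S, u) = (u - 3)**2 = (-3 + u)**2)
1/(-12591*4 + J(H(-10), 450)) = 1/(-12591*4 + (-3 + 450)**2) = 1/(-50364 + 447**2) = 1/(-50364 + 199809) = 1/149445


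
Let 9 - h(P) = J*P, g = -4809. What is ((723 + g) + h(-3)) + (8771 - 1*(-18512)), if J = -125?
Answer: 22831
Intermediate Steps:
h(P) = 9 + 125*P (h(P) = 9 - (-125)*P = 9 + 125*P)
((723 + g) + h(-3)) + (8771 - 1*(-18512)) = ((723 - 4809) + (9 + 125*(-3))) + (8771 - 1*(-18512)) = (-4086 + (9 - 375)) + (8771 + 18512) = (-4086 - 366) + 27283 = -4452 + 27283 = 22831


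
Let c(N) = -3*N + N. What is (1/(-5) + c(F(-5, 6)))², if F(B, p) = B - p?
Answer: 11881/25 ≈ 475.24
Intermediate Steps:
c(N) = -2*N
(1/(-5) + c(F(-5, 6)))² = (1/(-5) - 2*(-5 - 1*6))² = (-⅕ - 2*(-5 - 6))² = (-⅕ - 2*(-11))² = (-⅕ + 22)² = (109/5)² = 11881/25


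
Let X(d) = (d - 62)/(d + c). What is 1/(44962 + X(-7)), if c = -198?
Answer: 205/9217279 ≈ 2.2241e-5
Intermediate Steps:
X(d) = (-62 + d)/(-198 + d) (X(d) = (d - 62)/(d - 198) = (-62 + d)/(-198 + d))
1/(44962 + X(-7)) = 1/(44962 + (-62 - 7)/(-198 - 7)) = 1/(44962 - 69/(-205)) = 1/(44962 - 1/205*(-69)) = 1/(44962 + 69/205) = 1/(9217279/205) = 205/9217279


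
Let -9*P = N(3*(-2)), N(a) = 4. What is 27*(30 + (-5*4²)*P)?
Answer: 1770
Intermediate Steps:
P = -4/9 (P = -⅑*4 = -4/9 ≈ -0.44444)
27*(30 + (-5*4²)*P) = 27*(30 - 5*4²*(-4/9)) = 27*(30 - 5*16*(-4/9)) = 27*(30 - 80*(-4/9)) = 27*(30 + 320/9) = 27*(590/9) = 1770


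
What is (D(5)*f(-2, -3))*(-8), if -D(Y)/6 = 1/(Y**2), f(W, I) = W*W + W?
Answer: 96/25 ≈ 3.8400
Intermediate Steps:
f(W, I) = W + W**2 (f(W, I) = W**2 + W = W + W**2)
D(Y) = -6/Y**2
(D(5)*f(-2, -3))*(-8) = ((-6/5**2)*(-2*(1 - 2)))*(-8) = ((-6*1/25)*(-2*(-1)))*(-8) = -6/25*2*(-8) = -12/25*(-8) = 96/25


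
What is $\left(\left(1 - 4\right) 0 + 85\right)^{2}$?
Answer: $7225$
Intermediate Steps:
$\left(\left(1 - 4\right) 0 + 85\right)^{2} = \left(\left(-3\right) 0 + 85\right)^{2} = \left(0 + 85\right)^{2} = 85^{2} = 7225$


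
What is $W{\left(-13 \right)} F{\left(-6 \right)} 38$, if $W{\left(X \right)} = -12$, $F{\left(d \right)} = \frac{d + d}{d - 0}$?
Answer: $-912$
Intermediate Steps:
$F{\left(d \right)} = 2$ ($F{\left(d \right)} = \frac{2 d}{d + \left(-3 + 3\right)} = \frac{2 d}{d + 0} = \frac{2 d}{d} = 2$)
$W{\left(-13 \right)} F{\left(-6 \right)} 38 = \left(-12\right) 2 \cdot 38 = \left(-24\right) 38 = -912$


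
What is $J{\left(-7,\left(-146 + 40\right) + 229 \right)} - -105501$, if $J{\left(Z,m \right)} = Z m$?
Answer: $104640$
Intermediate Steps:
$J{\left(-7,\left(-146 + 40\right) + 229 \right)} - -105501 = - 7 \left(\left(-146 + 40\right) + 229\right) - -105501 = - 7 \left(-106 + 229\right) + 105501 = \left(-7\right) 123 + 105501 = -861 + 105501 = 104640$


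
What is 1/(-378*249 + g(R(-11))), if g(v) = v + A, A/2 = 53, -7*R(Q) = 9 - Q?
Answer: -7/658132 ≈ -1.0636e-5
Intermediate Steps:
R(Q) = -9/7 + Q/7 (R(Q) = -(9 - Q)/7 = -9/7 + Q/7)
A = 106 (A = 2*53 = 106)
g(v) = 106 + v (g(v) = v + 106 = 106 + v)
1/(-378*249 + g(R(-11))) = 1/(-378*249 + (106 + (-9/7 + (1/7)*(-11)))) = 1/(-94122 + (106 + (-9/7 - 11/7))) = 1/(-94122 + (106 - 20/7)) = 1/(-94122 + 722/7) = 1/(-658132/7) = -7/658132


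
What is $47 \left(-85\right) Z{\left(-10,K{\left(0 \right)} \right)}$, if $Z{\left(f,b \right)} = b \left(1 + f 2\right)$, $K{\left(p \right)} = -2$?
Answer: $-151810$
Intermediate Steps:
$Z{\left(f,b \right)} = b \left(1 + 2 f\right)$
$47 \left(-85\right) Z{\left(-10,K{\left(0 \right)} \right)} = 47 \left(-85\right) \left(- 2 \left(1 + 2 \left(-10\right)\right)\right) = - 3995 \left(- 2 \left(1 - 20\right)\right) = - 3995 \left(\left(-2\right) \left(-19\right)\right) = \left(-3995\right) 38 = -151810$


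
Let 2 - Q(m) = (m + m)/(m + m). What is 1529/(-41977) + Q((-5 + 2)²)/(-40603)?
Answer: -62123964/1704392131 ≈ -0.036449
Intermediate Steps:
Q(m) = 1 (Q(m) = 2 - (m + m)/(m + m) = 2 - 2*m/(2*m) = 2 - 2*m*1/(2*m) = 2 - 1*1 = 2 - 1 = 1)
1529/(-41977) + Q((-5 + 2)²)/(-40603) = 1529/(-41977) + 1/(-40603) = 1529*(-1/41977) + 1*(-1/40603) = -1529/41977 - 1/40603 = -62123964/1704392131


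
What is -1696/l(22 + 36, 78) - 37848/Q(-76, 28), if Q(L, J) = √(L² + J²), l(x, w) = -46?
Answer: 848/23 - 4731*√410/205 ≈ -430.43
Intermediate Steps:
Q(L, J) = √(J² + L²)
-1696/l(22 + 36, 78) - 37848/Q(-76, 28) = -1696/(-46) - 37848/√(28² + (-76)²) = -1696*(-1/46) - 37848/√(784 + 5776) = 848/23 - 37848*√410/1640 = 848/23 - 4731*√410/205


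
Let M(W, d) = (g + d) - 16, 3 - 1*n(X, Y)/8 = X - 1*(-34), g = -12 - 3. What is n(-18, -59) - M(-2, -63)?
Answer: -10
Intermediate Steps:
g = -15
n(X, Y) = -248 - 8*X (n(X, Y) = 24 - 8*(X - 1*(-34)) = 24 - 8*(X + 34) = 24 - 8*(34 + X) = 24 + (-272 - 8*X) = -248 - 8*X)
M(W, d) = -31 + d (M(W, d) = (-15 + d) - 16 = -31 + d)
n(-18, -59) - M(-2, -63) = (-248 - 8*(-18)) - (-31 - 63) = (-248 + 144) - 1*(-94) = -104 + 94 = -10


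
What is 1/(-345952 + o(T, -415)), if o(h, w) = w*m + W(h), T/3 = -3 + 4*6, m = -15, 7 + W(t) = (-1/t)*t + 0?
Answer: -1/339735 ≈ -2.9435e-6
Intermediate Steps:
W(t) = -8 (W(t) = -7 + ((-1/t)*t + 0) = -7 + (-1 + 0) = -7 - 1 = -8)
T = 63 (T = 3*(-3 + 4*6) = 3*(-3 + 24) = 3*21 = 63)
o(h, w) = -8 - 15*w (o(h, w) = w*(-15) - 8 = -15*w - 8 = -8 - 15*w)
1/(-345952 + o(T, -415)) = 1/(-345952 + (-8 - 15*(-415))) = 1/(-345952 + (-8 + 6225)) = 1/(-345952 + 6217) = 1/(-339735) = -1/339735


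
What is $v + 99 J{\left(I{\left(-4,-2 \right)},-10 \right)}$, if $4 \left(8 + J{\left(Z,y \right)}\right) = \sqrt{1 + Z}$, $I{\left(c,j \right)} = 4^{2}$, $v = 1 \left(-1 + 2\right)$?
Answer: $-791 + \frac{99 \sqrt{17}}{4} \approx -688.95$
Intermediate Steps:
$v = 1$ ($v = 1 \cdot 1 = 1$)
$I{\left(c,j \right)} = 16$
$J{\left(Z,y \right)} = -8 + \frac{\sqrt{1 + Z}}{4}$
$v + 99 J{\left(I{\left(-4,-2 \right)},-10 \right)} = 1 + 99 \left(-8 + \frac{\sqrt{1 + 16}}{4}\right) = 1 + 99 \left(-8 + \frac{\sqrt{17}}{4}\right) = 1 - \left(792 - \frac{99 \sqrt{17}}{4}\right) = -791 + \frac{99 \sqrt{17}}{4}$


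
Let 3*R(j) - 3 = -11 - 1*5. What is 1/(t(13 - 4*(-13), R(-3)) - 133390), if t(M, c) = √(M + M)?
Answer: -13339/1779289197 - √130/17792891970 ≈ -7.4975e-6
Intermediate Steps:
R(j) = -13/3 (R(j) = 1 + (-11 - 1*5)/3 = 1 + (-11 - 5)/3 = 1 + (⅓)*(-16) = 1 - 16/3 = -13/3)
t(M, c) = √2*√M (t(M, c) = √(2*M) = √2*√M)
1/(t(13 - 4*(-13), R(-3)) - 133390) = 1/(√2*√(13 - 4*(-13)) - 133390) = 1/(√2*√(13 + 52) - 133390) = 1/(√2*√65 - 133390) = 1/(√130 - 133390) = 1/(-133390 + √130)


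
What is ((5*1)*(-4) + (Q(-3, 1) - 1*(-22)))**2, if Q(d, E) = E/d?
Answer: 25/9 ≈ 2.7778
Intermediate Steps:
((5*1)*(-4) + (Q(-3, 1) - 1*(-22)))**2 = ((5*1)*(-4) + (1/(-3) - 1*(-22)))**2 = (5*(-4) + (1*(-1/3) + 22))**2 = (-20 + (-1/3 + 22))**2 = (-20 + 65/3)**2 = (5/3)**2 = 25/9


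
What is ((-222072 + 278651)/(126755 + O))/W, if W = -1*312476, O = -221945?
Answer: 56579/29744590440 ≈ 1.9022e-6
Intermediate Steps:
W = -312476
((-222072 + 278651)/(126755 + O))/W = ((-222072 + 278651)/(126755 - 221945))/(-312476) = (56579/(-95190))*(-1/312476) = (56579*(-1/95190))*(-1/312476) = -56579/95190*(-1/312476) = 56579/29744590440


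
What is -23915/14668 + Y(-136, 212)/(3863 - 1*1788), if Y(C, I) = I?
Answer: -46514009/30436100 ≈ -1.5283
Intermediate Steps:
-23915/14668 + Y(-136, 212)/(3863 - 1*1788) = -23915/14668 + 212/(3863 - 1*1788) = -23915*1/14668 + 212/(3863 - 1788) = -23915/14668 + 212/2075 = -46514009/30436100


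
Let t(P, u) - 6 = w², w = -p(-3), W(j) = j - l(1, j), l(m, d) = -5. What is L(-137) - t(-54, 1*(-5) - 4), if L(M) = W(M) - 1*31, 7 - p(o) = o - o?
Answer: -218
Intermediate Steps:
p(o) = 7 (p(o) = 7 - (o - o) = 7 - 1*0 = 7 + 0 = 7)
W(j) = 5 + j (W(j) = j - 1*(-5) = j + 5 = 5 + j)
w = -7 (w = -1*7 = -7)
t(P, u) = 55 (t(P, u) = 6 + (-7)² = 6 + 49 = 55)
L(M) = -26 + M (L(M) = (5 + M) - 1*31 = (5 + M) - 31 = -26 + M)
L(-137) - t(-54, 1*(-5) - 4) = (-26 - 137) - 1*55 = -163 - 55 = -218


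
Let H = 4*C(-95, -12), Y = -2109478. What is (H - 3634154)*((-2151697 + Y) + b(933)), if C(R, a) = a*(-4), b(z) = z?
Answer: 15481557538804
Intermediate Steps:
C(R, a) = -4*a
H = 192 (H = 4*(-4*(-12)) = 4*48 = 192)
(H - 3634154)*((-2151697 + Y) + b(933)) = (192 - 3634154)*((-2151697 - 2109478) + 933) = -3633962*(-4261175 + 933) = -3633962*(-4260242) = 15481557538804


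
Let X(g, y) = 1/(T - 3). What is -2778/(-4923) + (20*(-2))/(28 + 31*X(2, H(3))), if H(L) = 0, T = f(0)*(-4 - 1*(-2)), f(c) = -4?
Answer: -56618/93537 ≈ -0.60530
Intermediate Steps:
T = 8 (T = -4*(-4 - 1*(-2)) = -4*(-4 + 2) = -4*(-2) = 8)
X(g, y) = 1/5 (X(g, y) = 1/(8 - 3) = 1/5)
-2778/(-4923) + (20*(-2))/(28 + 31*X(2, H(3))) = -2778/(-4923) + (20*(-2))/(28 + 31*(1/5)) = -2778*(-1/4923) - 40/(28 + 31/5) = 926/1641 - 40/171/5 = 926/1641 - 40*5/171 = 926/1641 - 200/171 = -56618/93537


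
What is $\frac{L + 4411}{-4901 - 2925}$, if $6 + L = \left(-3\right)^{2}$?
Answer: $- \frac{2207}{3913} \approx -0.56402$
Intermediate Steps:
$L = 3$ ($L = -6 + \left(-3\right)^{2} = -6 + 9 = 3$)
$\frac{L + 4411}{-4901 - 2925} = \frac{3 + 4411}{-4901 - 2925} = \frac{4414}{-7826} = 4414 \left(- \frac{1}{7826}\right) = - \frac{2207}{3913}$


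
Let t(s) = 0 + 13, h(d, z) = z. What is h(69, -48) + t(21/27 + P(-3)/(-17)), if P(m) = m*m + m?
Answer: -35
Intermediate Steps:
P(m) = m + m² (P(m) = m² + m = m + m²)
t(s) = 13
h(69, -48) + t(21/27 + P(-3)/(-17)) = -48 + 13 = -35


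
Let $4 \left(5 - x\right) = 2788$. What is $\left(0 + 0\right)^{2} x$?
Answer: $0$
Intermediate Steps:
$x = -692$ ($x = 5 - 697 = -692$)
$\left(0 + 0\right)^{2} x = \left(0 + 0\right)^{2} \left(-692\right) = 0^{2} \left(-692\right) = 0 \left(-692\right) = 0$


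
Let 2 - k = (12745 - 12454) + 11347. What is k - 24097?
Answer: -35733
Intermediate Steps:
k = -11636 (k = 2 - ((12745 - 12454) + 11347) = 2 - (291 + 11347) = 2 - 1*11638 = 2 - 11638 = -11636)
k - 24097 = -11636 - 24097 = -35733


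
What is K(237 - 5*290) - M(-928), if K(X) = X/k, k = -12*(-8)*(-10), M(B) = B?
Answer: 892093/960 ≈ 929.26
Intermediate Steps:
k = -960 (k = 96*(-10) = -960)
K(X) = -X/960 (K(X) = X/(-960) = X*(-1/960) = -X/960)
K(237 - 5*290) - M(-928) = -(237 - 5*290)/960 - 1*(-928) = -(237 - 1*1450)/960 + 928 = -(237 - 1450)/960 + 928 = -1/960*(-1213) + 928 = 1213/960 + 928 = 892093/960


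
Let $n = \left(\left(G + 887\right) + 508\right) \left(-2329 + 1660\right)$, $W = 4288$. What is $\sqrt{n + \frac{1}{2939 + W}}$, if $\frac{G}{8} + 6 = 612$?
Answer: $\frac{2 i \sqrt{6059447978881}}{2409} \approx 2043.7 i$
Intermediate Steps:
$G = 4848$ ($G = -48 + 8 \cdot 612 = -48 + 4896 = 4848$)
$n = -4176567$ ($n = \left(\left(4848 + 887\right) + 508\right) \left(-2329 + 1660\right) = \left(5735 + 508\right) \left(-669\right) = 6243 \left(-669\right) = -4176567$)
$\sqrt{n + \frac{1}{2939 + W}} = \sqrt{-4176567 + \frac{1}{2939 + 4288}} = \sqrt{-4176567 + \frac{1}{7227}} = \sqrt{- \frac{30184049708}{7227}} = \frac{2 i \sqrt{6059447978881}}{2409}$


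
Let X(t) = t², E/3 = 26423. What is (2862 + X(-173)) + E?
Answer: 112060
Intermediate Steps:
E = 79269 (E = 3*26423 = 79269)
(2862 + X(-173)) + E = (2862 + (-173)²) + 79269 = (2862 + 29929) + 79269 = 32791 + 79269 = 112060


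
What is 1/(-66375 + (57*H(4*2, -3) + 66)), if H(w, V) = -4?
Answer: -1/66537 ≈ -1.5029e-5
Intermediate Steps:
1/(-66375 + (57*H(4*2, -3) + 66)) = 1/(-66375 + (57*(-4) + 66)) = 1/(-66375 + (-228 + 66)) = 1/(-66375 - 162) = 1/(-66537) = -1/66537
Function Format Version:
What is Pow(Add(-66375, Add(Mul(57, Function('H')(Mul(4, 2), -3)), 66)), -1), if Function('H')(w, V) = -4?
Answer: Rational(-1, 66537) ≈ -1.5029e-5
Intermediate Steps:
Pow(Add(-66375, Add(Mul(57, Function('H')(Mul(4, 2), -3)), 66)), -1) = Pow(Add(-66375, Add(Mul(57, -4), 66)), -1) = Pow(Add(-66375, Add(-228, 66)), -1) = Pow(Add(-66375, -162), -1) = Pow(-66537, -1) = Rational(-1, 66537)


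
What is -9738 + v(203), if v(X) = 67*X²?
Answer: 2751265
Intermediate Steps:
-9738 + v(203) = -9738 + 67*203² = -9738 + 67*41209 = -9738 + 2761003 = 2751265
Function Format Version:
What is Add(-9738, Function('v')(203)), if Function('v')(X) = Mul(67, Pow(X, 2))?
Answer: 2751265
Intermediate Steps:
Add(-9738, Function('v')(203)) = Add(-9738, Mul(67, Pow(203, 2))) = Add(-9738, Mul(67, 41209)) = Add(-9738, 2761003) = 2751265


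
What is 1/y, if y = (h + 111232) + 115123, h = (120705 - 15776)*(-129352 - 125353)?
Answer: -1/26725714590 ≈ -3.7417e-11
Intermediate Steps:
h = -26725940945 (h = 104929*(-254705) = -26725940945)
y = -26725714590 (y = (-26725940945 + 111232) + 115123 = -26725829713 + 115123 = -26725714590)
1/y = 1/(-26725714590) = -1/26725714590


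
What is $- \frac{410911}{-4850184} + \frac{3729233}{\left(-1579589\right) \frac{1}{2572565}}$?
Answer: $- \frac{46531181910007601101}{7661297294376} \approx -6.0735 \cdot 10^{6}$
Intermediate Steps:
$- \frac{410911}{-4850184} + \frac{3729233}{\left(-1579589\right) \frac{1}{2572565}} = \left(-410911\right) \left(- \frac{1}{4850184}\right) + \frac{3729233}{\left(-1579589\right) \frac{1}{2572565}} = \frac{410911}{4850184} + \frac{3729233}{- \frac{1579589}{2572565}} = \frac{410911}{4850184} + 3729233 \left(- \frac{2572565}{1579589}\right) = \frac{410911}{4850184} - \frac{9593694292645}{1579589} = - \frac{46531181910007601101}{7661297294376}$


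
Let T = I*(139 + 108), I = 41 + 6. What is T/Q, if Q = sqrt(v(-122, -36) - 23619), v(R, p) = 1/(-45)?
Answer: -34827*I*sqrt(1328570)/531428 ≈ -75.538*I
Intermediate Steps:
v(R, p) = -1/45
Q = 2*I*sqrt(1328570)/15 (Q = sqrt(-1/45 - 23619) = sqrt(-1062856/45) = 2*I*sqrt(1328570)/15 ≈ 153.68*I)
I = 47
T = 11609 (T = 47*(139 + 108) = 47*247 = 11609)
T/Q = 11609/((2*I*sqrt(1328570)/15)) = 11609*(-3*I*sqrt(1328570)/531428) = -34827*I*sqrt(1328570)/531428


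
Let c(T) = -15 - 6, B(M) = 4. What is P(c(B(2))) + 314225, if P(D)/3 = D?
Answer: 314162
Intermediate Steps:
c(T) = -21
P(D) = 3*D
P(c(B(2))) + 314225 = 3*(-21) + 314225 = -63 + 314225 = 314162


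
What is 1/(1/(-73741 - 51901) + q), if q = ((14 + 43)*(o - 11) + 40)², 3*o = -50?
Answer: 125642/296812765897 ≈ 4.2330e-7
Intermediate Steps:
o = -50/3 (o = (⅓)*(-50) = -50/3 ≈ -16.667)
q = 2362369 (q = ((14 + 43)*(-50/3 - 11) + 40)² = (57*(-83/3) + 40)² = (-1577 + 40)² = (-1537)² = 2362369)
1/(1/(-73741 - 51901) + q) = 1/(1/(-73741 - 51901) + 2362369) = 1/(1/(-125642) + 2362369) = 1/(-1/125642 + 2362369) = 1/(296812765897/125642) = 125642/296812765897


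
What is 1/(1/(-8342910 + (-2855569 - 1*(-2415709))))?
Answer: -8782770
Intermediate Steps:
1/(1/(-8342910 + (-2855569 - 1*(-2415709)))) = 1/(1/(-8342910 + (-2855569 + 2415709))) = 1/(1/(-8342910 - 439860)) = 1/(1/(-8782770)) = 1/(-1/8782770) = -8782770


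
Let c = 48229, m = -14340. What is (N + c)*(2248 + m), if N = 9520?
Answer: -698300908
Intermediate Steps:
(N + c)*(2248 + m) = (9520 + 48229)*(2248 - 14340) = 57749*(-12092) = -698300908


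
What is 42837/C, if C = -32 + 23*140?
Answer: 42837/3188 ≈ 13.437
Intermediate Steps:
C = 3188 (C = -32 + 3220 = 3188)
42837/C = 42837/3188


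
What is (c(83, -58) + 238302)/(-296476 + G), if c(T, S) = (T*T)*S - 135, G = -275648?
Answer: 161395/572124 ≈ 0.28210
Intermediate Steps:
c(T, S) = -135 + S*T² (c(T, S) = T²*S - 135 = S*T² - 135 = -135 + S*T²)
(c(83, -58) + 238302)/(-296476 + G) = ((-135 - 58*83²) + 238302)/(-296476 - 275648) = ((-135 - 58*6889) + 238302)/(-572124) = ((-135 - 399562) + 238302)*(-1/572124) = (-399697 + 238302)*(-1/572124) = -161395*(-1/572124) = 161395/572124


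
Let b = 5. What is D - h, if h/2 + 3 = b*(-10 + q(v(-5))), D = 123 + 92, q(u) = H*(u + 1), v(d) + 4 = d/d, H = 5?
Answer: 421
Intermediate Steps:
v(d) = -3 (v(d) = -4 + d/d = -4 + 1 = -3)
q(u) = 5 + 5*u (q(u) = 5*(u + 1) = 5*(1 + u) = 5 + 5*u)
D = 215
h = -206 (h = -6 + 2*(5*(-10 + (5 + 5*(-3)))) = -6 + 2*(5*(-10 + (5 - 15))) = -6 + 2*(5*(-10 - 10)) = -6 + 2*(5*(-20)) = -6 + 2*(-100) = -6 - 200 = -206)
D - h = 215 - 1*(-206) = 215 + 206 = 421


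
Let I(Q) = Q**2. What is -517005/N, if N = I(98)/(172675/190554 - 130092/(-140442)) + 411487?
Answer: -4225686367878765/3406082712896023 ≈ -1.2406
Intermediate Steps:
N = 3406082712896023/8173395553 (N = 98**2/(172675/190554 - 130092/(-140442)) + 411487 = 9604/(172675*(1/190554) - 130092*(-1/140442)) + 411487 = 9604/(172675/190554 + 21682/23407) + 411487 = 9604/(8173395553/4460297478) + 411487 = 9604*(4460297478/8173395553) + 411487 = 42836696978712/8173395553 + 411487 = 3406082712896023/8173395553 ≈ 4.1673e+5)
-517005/N = -517005/3406082712896023/8173395553 = -517005*8173395553/3406082712896023 = -4225686367878765/3406082712896023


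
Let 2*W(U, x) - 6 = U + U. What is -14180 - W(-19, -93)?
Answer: -14164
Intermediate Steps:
W(U, x) = 3 + U (W(U, x) = 3 + (U + U)/2 = 3 + (2*U)/2 = 3 + U)
-14180 - W(-19, -93) = -14180 - (3 - 19) = -14180 - 1*(-16) = -14180 + 16 = -14164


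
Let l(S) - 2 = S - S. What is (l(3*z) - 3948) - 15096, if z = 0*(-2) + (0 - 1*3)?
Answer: -19042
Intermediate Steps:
z = -3 (z = 0 + (0 - 3) = 0 - 3 = -3)
l(S) = 2 (l(S) = 2 + (S - S) = 2 + 0 = 2)
(l(3*z) - 3948) - 15096 = (2 - 3948) - 15096 = -3946 - 15096 = -19042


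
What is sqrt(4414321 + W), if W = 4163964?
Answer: sqrt(8578285) ≈ 2928.9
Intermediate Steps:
sqrt(4414321 + W) = sqrt(4414321 + 4163964) = sqrt(8578285)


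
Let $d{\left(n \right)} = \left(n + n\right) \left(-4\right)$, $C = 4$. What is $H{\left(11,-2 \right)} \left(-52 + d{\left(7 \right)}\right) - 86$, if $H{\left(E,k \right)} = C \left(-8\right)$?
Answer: $3370$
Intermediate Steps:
$d{\left(n \right)} = - 8 n$ ($d{\left(n \right)} = 2 n \left(-4\right) = - 8 n$)
$H{\left(E,k \right)} = -32$ ($H{\left(E,k \right)} = 4 \left(-8\right) = -32$)
$H{\left(11,-2 \right)} \left(-52 + d{\left(7 \right)}\right) - 86 = - 32 \left(-52 - 56\right) - 86 = \left(-32\right) \left(-108\right) - 86 = 3456 - 86 = 3370$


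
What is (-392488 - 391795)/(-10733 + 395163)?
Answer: -784283/384430 ≈ -2.0401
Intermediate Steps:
(-392488 - 391795)/(-10733 + 395163) = -784283/384430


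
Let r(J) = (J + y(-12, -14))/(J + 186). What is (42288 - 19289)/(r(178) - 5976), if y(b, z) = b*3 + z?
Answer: -2092909/543784 ≈ -3.8488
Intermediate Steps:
y(b, z) = z + 3*b (y(b, z) = 3*b + z = z + 3*b)
r(J) = (-50 + J)/(186 + J) (r(J) = (J + (-14 + 3*(-12)))/(J + 186) = (J + (-14 - 36))/(186 + J) = (J - 50)/(186 + J) = (-50 + J)/(186 + J))
(42288 - 19289)/(r(178) - 5976) = (42288 - 19289)/((-50 + 178)/(186 + 178) - 5976) = 22999/(128/364 - 5976) = 22999/((1/364)*128 - 5976) = 22999/(32/91 - 5976) = 22999/(-543784/91) = 22999*(-91/543784) = -2092909/543784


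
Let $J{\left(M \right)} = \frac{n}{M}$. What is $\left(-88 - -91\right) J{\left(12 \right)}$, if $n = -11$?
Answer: $- \frac{11}{4} \approx -2.75$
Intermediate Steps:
$J{\left(M \right)} = - \frac{11}{M}$
$\left(-88 - -91\right) J{\left(12 \right)} = \left(-88 - -91\right) \left(- \frac{11}{12}\right) = \left(-88 + 91\right) \left(\left(-11\right) \frac{1}{12}\right) = 3 \left(- \frac{11}{12}\right) = - \frac{11}{4}$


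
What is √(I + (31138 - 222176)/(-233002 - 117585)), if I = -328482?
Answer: 2*I*√10093516115768738/350587 ≈ 573.13*I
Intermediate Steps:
√(I + (31138 - 222176)/(-233002 - 117585)) = √(-328482 + (31138 - 222176)/(-233002 - 117585)) = √(-328482 - 191038/(-350587)) = √(-328482 - 191038*(-1/350587)) = √(-328482 + 191038/350587) = √(-115161327896/350587) = 2*I*√10093516115768738/350587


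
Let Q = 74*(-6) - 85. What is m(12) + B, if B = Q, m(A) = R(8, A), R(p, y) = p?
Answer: -521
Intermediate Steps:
m(A) = 8
Q = -529 (Q = -444 - 85 = -529)
B = -529
m(12) + B = 8 - 529 = -521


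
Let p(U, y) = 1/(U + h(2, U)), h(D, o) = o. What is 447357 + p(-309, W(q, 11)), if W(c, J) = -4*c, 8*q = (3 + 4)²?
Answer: 276466625/618 ≈ 4.4736e+5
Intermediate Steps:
q = 49/8 (q = (3 + 4)²/8 = (⅛)*7² = (⅛)*49 = 49/8 ≈ 6.1250)
p(U, y) = 1/(2*U) (p(U, y) = 1/(U + U) = 1/(2*U))
447357 + p(-309, W(q, 11)) = 447357 + (½)/(-309) = 447357 + (½)*(-1/309) = 447357 - 1/618 = 276466625/618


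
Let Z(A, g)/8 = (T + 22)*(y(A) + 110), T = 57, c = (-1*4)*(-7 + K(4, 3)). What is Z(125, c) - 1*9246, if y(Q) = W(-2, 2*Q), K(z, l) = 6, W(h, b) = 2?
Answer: 61538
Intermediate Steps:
c = 4 (c = (-1*4)*(-7 + 6) = -4*(-1) = 4)
y(Q) = 2
Z(A, g) = 70784 (Z(A, g) = 8*((57 + 22)*(2 + 110)) = 8*(79*112) = 8*8848 = 70784)
Z(125, c) - 1*9246 = 70784 - 1*9246 = 70784 - 9246 = 61538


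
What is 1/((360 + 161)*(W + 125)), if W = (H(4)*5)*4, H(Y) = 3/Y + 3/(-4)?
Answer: 1/65125 ≈ 1.5355e-5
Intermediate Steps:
H(Y) = -3/4 + 3/Y (H(Y) = 3/Y + 3*(-1/4) = 3/Y - 3/4 = -3/4 + 3/Y)
W = 0 (W = ((-3/4 + 3/4)*5)*4 = (0*5)*4 = 0*4 = 0)
1/((360 + 161)*(W + 125)) = 1/((360 + 161)*(0 + 125)) = 1/(521*125) = 1/65125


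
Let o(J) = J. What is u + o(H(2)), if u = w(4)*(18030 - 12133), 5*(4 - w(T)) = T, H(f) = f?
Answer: 94362/5 ≈ 18872.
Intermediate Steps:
w(T) = 4 - T/5
u = 94352/5 (u = (4 - ⅕*4)*(18030 - 12133) = (4 - ⅘)*5897 = (16/5)*5897 = 94352/5 ≈ 18870.)
u + o(H(2)) = 94352/5 + 2 = 94362/5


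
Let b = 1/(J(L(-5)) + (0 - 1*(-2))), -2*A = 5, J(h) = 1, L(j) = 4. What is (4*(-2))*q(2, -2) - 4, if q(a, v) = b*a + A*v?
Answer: -148/3 ≈ -49.333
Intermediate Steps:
A = -5/2 (A = -½*5 = -5/2 ≈ -2.5000)
b = ⅓ (b = 1/(1 + (0 - 1*(-2))) = 1/(1 + (0 + 2)) = 1/(1 + 2) = 1/3 = ⅓ ≈ 0.33333)
q(a, v) = -5*v/2 + a/3 (q(a, v) = a/3 - 5*v/2 = -5*v/2 + a/3)
(4*(-2))*q(2, -2) - 4 = (4*(-2))*(-5/2*(-2) + (⅓)*2) - 4 = -8*(5 + ⅔) - 4 = -8*17/3 - 4 = -136/3 - 4 = -148/3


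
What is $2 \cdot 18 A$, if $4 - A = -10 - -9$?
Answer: $180$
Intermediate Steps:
$A = 5$ ($A = 4 - \left(-10 - -9\right) = 4 - \left(-10 + 9\right) = 4 - -1 = 4 + 1 = 5$)
$2 \cdot 18 A = 2 \cdot 18 \cdot 5 = 36 \cdot 5 = 180$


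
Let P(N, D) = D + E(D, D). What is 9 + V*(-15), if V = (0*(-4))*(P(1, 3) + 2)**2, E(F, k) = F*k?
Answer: 9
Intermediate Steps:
P(N, D) = D + D**2 (P(N, D) = D + D*D = D + D**2)
V = 0 (V = (0*(-4))*(3*(1 + 3) + 2)**2 = 0*(3*4 + 2)**2 = 0*(12 + 2)**2 = 0*14**2 = 0*196 = 0)
9 + V*(-15) = 9 + 0*(-15) = 9 + 0 = 9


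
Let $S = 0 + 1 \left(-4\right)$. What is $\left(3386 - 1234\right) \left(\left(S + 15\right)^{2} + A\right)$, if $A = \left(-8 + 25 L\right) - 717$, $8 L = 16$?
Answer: $-1192208$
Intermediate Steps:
$L = 2$ ($L = \frac{1}{8} \cdot 16 = 2$)
$S = -4$ ($S = 0 - 4 = -4$)
$A = -675$ ($A = \left(-8 + 25 \cdot 2\right) - 717 = \left(-8 + 50\right) - 717 = 42 - 717 = -675$)
$\left(3386 - 1234\right) \left(\left(S + 15\right)^{2} + A\right) = \left(3386 - 1234\right) \left(\left(-4 + 15\right)^{2} - 675\right) = 2152 \left(11^{2} - 675\right) = 2152 \left(121 - 675\right) = 2152 \left(-554\right) = -1192208$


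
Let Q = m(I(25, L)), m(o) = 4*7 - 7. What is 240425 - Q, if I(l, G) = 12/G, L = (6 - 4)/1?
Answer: 240404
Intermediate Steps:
L = 2 (L = 1*2 = 2)
m(o) = 21 (m(o) = 28 - 7 = 21)
Q = 21
240425 - Q = 240425 - 1*21 = 240425 - 21 = 240404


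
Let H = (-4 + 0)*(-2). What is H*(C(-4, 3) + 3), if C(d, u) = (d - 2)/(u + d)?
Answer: 72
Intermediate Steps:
C(d, u) = (-2 + d)/(d + u)
H = 8 (H = -4*(-2) = 8)
H*(C(-4, 3) + 3) = 8*((-2 - 4)/(-4 + 3) + 3) = 8*(-6/(-1) + 3) = 8*(-1*(-6) + 3) = 8*(6 + 3) = 8*9 = 72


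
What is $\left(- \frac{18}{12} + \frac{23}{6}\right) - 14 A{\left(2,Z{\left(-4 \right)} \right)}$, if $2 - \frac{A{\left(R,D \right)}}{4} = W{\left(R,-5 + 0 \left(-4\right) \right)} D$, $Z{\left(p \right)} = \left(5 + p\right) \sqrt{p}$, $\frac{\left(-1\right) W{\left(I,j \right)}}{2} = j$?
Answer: $- \frac{329}{3} + 1120 i \approx -109.67 + 1120.0 i$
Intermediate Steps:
$W{\left(I,j \right)} = - 2 j$
$Z{\left(p \right)} = \sqrt{p} \left(5 + p\right)$
$A{\left(R,D \right)} = 8 - 40 D$ ($A{\left(R,D \right)} = 8 - 4 - 2 \left(-5 + 0 \left(-4\right)\right) D = 8 - 4 - 2 \left(-5 + 0\right) D = 8 - 4 \left(-2\right) \left(-5\right) D = 8 - 4 \cdot 10 D = 8 - 40 D$)
$\left(- \frac{18}{12} + \frac{23}{6}\right) - 14 A{\left(2,Z{\left(-4 \right)} \right)} = \left(- \frac{18}{12} + \frac{23}{6}\right) - 14 \left(8 - 40 \sqrt{-4} \left(5 - 4\right)\right) = \left(\left(-18\right) \frac{1}{12} + 23 \cdot \frac{1}{6}\right) - 14 \left(8 - 40 \cdot 2 i 1\right) = \left(- \frac{3}{2} + \frac{23}{6}\right) - 14 \left(8 - 40 \cdot 2 i\right) = \frac{7}{3} - 14 \left(8 - 80 i\right) = \frac{7}{3} - \left(112 - 1120 i\right) = - \frac{329}{3} + 1120 i$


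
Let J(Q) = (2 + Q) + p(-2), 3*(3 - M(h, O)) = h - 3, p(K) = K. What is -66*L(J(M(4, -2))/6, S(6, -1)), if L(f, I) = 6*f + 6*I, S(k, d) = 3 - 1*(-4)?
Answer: -2948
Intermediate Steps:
S(k, d) = 7 (S(k, d) = 3 + 4 = 7)
M(h, O) = 4 - h/3 (M(h, O) = 3 - (h - 3)/3 = 3 - (-3 + h)/3 = 3 + (1 - h/3) = 4 - h/3)
J(Q) = Q (J(Q) = (2 + Q) - 2 = Q)
L(f, I) = 6*I + 6*f
-66*L(J(M(4, -2))/6, S(6, -1)) = -66*(6*7 + 6*((4 - ⅓*4)/6)) = -66*(42 + 6*((4 - 4/3)*(⅙))) = -66*(42 + 6*((8/3)*(⅙))) = -66*(42 + 6*(4/9)) = -66*(42 + 8/3) = -66*134/3 = -2948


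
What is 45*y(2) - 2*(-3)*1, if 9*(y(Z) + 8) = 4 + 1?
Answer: -329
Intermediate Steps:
y(Z) = -67/9 (y(Z) = -8 + (4 + 1)/9 = -8 + (1/9)*5 = -8 + 5/9 = -67/9)
45*y(2) - 2*(-3)*1 = 45*(-67/9) - 2*(-3)*1 = -335 + 6*1 = -335 + 6 = -329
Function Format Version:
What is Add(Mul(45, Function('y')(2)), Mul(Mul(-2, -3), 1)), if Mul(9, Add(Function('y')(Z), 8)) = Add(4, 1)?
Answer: -329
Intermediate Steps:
Function('y')(Z) = Rational(-67, 9) (Function('y')(Z) = Add(-8, Mul(Rational(1, 9), Add(4, 1))) = Add(-8, Mul(Rational(1, 9), 5)) = Add(-8, Rational(5, 9)) = Rational(-67, 9))
Add(Mul(45, Function('y')(2)), Mul(Mul(-2, -3), 1)) = Add(Mul(45, Rational(-67, 9)), Mul(Mul(-2, -3), 1)) = Add(-335, Mul(6, 1)) = Add(-335, 6) = -329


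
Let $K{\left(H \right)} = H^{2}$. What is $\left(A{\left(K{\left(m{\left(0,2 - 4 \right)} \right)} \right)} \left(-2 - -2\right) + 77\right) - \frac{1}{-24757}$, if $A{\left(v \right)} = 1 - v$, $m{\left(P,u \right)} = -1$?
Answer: $\frac{1906290}{24757} \approx 77.0$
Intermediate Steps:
$\left(A{\left(K{\left(m{\left(0,2 - 4 \right)} \right)} \right)} \left(-2 - -2\right) + 77\right) - \frac{1}{-24757} = \left(\left(1 - \left(-1\right)^{2}\right) \left(-2 - -2\right) + 77\right) - \frac{1}{-24757} = \left(\left(1 - 1\right) \left(-2 + 2\right) + 77\right) - - \frac{1}{24757} = \left(\left(1 - 1\right) 0 + 77\right) + \frac{1}{24757} = \left(0 \cdot 0 + 77\right) + \frac{1}{24757} = \left(0 + 77\right) + \frac{1}{24757} = 77 + \frac{1}{24757} = \frac{1906290}{24757}$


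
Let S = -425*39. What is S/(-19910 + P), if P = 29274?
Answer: -16575/9364 ≈ -1.7701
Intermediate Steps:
S = -16575
S/(-19910 + P) = -16575/(-19910 + 29274) = -16575/9364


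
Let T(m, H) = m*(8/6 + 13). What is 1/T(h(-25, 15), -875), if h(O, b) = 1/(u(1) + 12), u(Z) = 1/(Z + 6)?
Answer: 255/301 ≈ 0.84718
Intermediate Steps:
u(Z) = 1/(6 + Z)
h(O, b) = 7/85 (h(O, b) = 1/(1/(6 + 1) + 12) = 1/(1/7 + 12) = 1/(⅐ + 12) = 1/(85/7) = 7/85)
T(m, H) = 43*m/3 (T(m, H) = m*(8*(⅙) + 13) = m*(4/3 + 13) = m*(43/3) = 43*m/3)
1/T(h(-25, 15), -875) = 1/((43/3)*(7/85)) = 1/(301/255) = 255/301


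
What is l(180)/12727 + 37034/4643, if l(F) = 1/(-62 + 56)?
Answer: 2827985665/354548766 ≈ 7.9763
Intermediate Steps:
l(F) = -⅙ (l(F) = 1/(-6) = -⅙)
l(180)/12727 + 37034/4643 = -⅙/12727 + 37034/4643 = -⅙*1/12727 + 37034*(1/4643) = -1/76362 + 37034/4643 = 2827985665/354548766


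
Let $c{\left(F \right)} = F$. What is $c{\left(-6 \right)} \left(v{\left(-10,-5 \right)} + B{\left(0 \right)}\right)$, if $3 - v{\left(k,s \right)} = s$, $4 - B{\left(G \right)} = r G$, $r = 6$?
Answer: $-72$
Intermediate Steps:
$B{\left(G \right)} = 4 - 6 G$
$v{\left(k,s \right)} = 3 - s$
$c{\left(-6 \right)} \left(v{\left(-10,-5 \right)} + B{\left(0 \right)}\right) = - 6 \left(\left(3 - -5\right) + \left(4 - 0\right)\right) = - 6 \left(\left(3 + 5\right) + \left(4 + 0\right)\right) = - 6 \left(8 + 4\right) = \left(-6\right) 12 = -72$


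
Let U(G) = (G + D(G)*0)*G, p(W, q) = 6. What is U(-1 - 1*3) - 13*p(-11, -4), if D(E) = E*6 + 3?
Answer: -62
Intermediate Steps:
D(E) = 3 + 6*E (D(E) = 6*E + 3 = 3 + 6*E)
U(G) = G² (U(G) = (G + (3 + 6*G)*0)*G = (G + 0)*G = G*G = G²)
U(-1 - 1*3) - 13*p(-11, -4) = (-1 - 1*3)² - 13*6 = (-1 - 3)² - 78 = (-4)² - 78 = 16 - 78 = -62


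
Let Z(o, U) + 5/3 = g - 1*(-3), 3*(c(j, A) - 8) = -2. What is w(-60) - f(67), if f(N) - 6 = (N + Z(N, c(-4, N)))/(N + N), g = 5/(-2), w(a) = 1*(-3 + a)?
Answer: -55871/804 ≈ -69.491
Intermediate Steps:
w(a) = -3 + a
g = -5/2 (g = 5*(-1/2) = -5/2 ≈ -2.5000)
c(j, A) = 22/3 (c(j, A) = 8 + (1/3)*(-2) = 8 - 2/3 = 22/3)
Z(o, U) = -7/6 (Z(o, U) = -5/3 + (-5/2 - 1*(-3)) = -5/3 + (-5/2 + 3) = -5/3 + 1/2 = -7/6)
f(N) = 6 + (-7/6 + N)/(2*N) (f(N) = 6 + (N - 7/6)/(N + N) = 6 + (-7/6 + N)/((2*N)) = 6 + (-7/6 + N)*(1/(2*N)) = 6 + (-7/6 + N)/(2*N))
w(-60) - f(67) = (-3 - 60) - (-7 + 78*67)/(12*67) = -63 - (-7 + 5226)/(12*67) = -63 - 5219/(12*67) = -63 - 1*5219/804 = -63 - 5219/804 = -55871/804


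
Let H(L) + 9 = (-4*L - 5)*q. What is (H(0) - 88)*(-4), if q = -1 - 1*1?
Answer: 348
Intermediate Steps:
q = -2 (q = -1 - 1 = -2)
H(L) = 1 + 8*L (H(L) = -9 + (-4*L - 5)*(-2) = -9 + (-5 - 4*L)*(-2) = -9 + (10 + 8*L) = 1 + 8*L)
(H(0) - 88)*(-4) = ((1 + 8*0) - 88)*(-4) = ((1 + 0) - 88)*(-4) = (1 - 88)*(-4) = -87*(-4) = 348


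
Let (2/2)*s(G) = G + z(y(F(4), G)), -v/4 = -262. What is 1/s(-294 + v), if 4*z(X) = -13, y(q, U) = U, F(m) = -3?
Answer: 4/3003 ≈ 0.0013320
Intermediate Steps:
v = 1048 (v = -4*(-262) = 1048)
z(X) = -13/4 (z(X) = (1/4)*(-13) = -13/4)
s(G) = -13/4 + G (s(G) = G - 13/4 = -13/4 + G)
1/s(-294 + v) = 1/(-13/4 + (-294 + 1048)) = 1/(-13/4 + 754) = 1/(3003/4) = 4/3003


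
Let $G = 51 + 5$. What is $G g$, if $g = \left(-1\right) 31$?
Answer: $-1736$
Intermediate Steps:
$G = 56$
$g = -31$
$G g = 56 \left(-31\right) = -1736$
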